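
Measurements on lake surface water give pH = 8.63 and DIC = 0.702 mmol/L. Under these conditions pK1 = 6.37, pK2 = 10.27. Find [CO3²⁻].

[CO3²⁻] = 15.6 μmol/L

α₂ = 1 / (1 + [H⁺]/K2 + [H⁺]²/(K1K2)) = 1 / (1 + 10^+1.64 + 10^-0.62)
   = 1 / (1 + 43.652 + 0.23988) = 1/44.891 = 0.02228
[CO3²⁻] = α₂ × DIC = 0.02228 × 0.702 = 0.0156 mmol/L = 15.6 μmol/L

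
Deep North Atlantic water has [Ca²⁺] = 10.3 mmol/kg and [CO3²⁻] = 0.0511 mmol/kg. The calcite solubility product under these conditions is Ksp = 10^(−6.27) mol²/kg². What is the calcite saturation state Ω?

Ksp = 10^(−6.27) = 5.370×10^-7
Ω = [Ca²⁺][CO3²⁻]/Ksp = (10.3×10^-3)(0.0511×10^-3) / 5.370×10^-7 = 0.980

Ω = 0.980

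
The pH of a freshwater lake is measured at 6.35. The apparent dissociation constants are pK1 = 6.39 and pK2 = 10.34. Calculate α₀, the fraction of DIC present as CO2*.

α₀ = 1 / (1 + K1/[H⁺] + K1K2/[H⁺]²) = 1 / (1 + 10^-0.04 + 10^-4.03)
   = 1 / (1 + 0.91201 + 9.3325×10^-5) = 1/1.9121 = 0.5230

α₀ = 0.523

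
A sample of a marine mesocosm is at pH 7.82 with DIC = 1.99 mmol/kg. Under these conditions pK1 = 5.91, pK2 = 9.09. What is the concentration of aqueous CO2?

α₀ = 1 / (1 + K1/[H⁺] + K1K2/[H⁺]²) = 1 / (1 + 10^+1.91 + 10^+0.64)
   = 1 / (1 + 81.283 + 4.3652) = 1/86.648 = 0.01154
[CO2*] = α₀ × DIC = 0.01154 × 1.99 = 0.0230 mmol/kg

[CO2*] = 0.0230 mmol/kg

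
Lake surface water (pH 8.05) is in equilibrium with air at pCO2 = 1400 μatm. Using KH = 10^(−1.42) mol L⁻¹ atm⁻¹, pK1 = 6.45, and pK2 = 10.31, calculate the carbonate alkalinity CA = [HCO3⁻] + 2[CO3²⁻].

[CO2*] = KH · pCO2 = 10^(−1.42) × 1400×10^-6 = 5.323×10^-5 mol/L
α₀ = 1/(1 + K1/[H⁺] + K1K2/[H⁺]²) = 1/(1 + 10^+1.60 + 10^-0.66) = 0.02437
DIC = [CO2*]/α₀ = 5.323×10^-5 / 0.02437 = 2.184 mmol/L
CA = (α₁ + 2α₂)·DIC = (0.9703 + 2×0.005332) × 2.184 = 2.14 mmol/L

CA = 2.14 mmol/L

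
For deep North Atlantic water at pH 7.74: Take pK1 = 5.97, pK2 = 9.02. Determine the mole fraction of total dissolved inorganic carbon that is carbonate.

α₂ = 1 / (1 + [H⁺]/K2 + [H⁺]²/(K1K2)) = 1 / (1 + 10^+1.28 + 10^-0.49)
   = 1 / (1 + 19.055 + 0.32359) = 1/20.378 = 0.04907

α₂ = 0.0491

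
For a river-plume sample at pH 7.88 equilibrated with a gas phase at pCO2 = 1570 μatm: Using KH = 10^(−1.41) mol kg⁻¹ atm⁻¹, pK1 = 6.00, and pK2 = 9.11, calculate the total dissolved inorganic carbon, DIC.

[CO2*] = KH · pCO2 = 10^(−1.41) × 1570×10^-6 = 6.108×10^-5 mol/kg
α₀ = 1/(1 + K1/[H⁺] + K1K2/[H⁺]²) = 1/(1 + 10^+1.88 + 10^+0.65) = 0.01230
DIC = [CO2*]/α₀ = 6.108×10^-5 / 0.01230 = 4.97 mmol/kg

DIC = 4.97 mmol/kg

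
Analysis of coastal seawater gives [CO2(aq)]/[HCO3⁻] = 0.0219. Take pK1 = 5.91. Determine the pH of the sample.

pH = 7.57

From K1 = [H⁺][HCO3⁻]/[CO2(aq)]:  pH = pK1 − log₁₀([CO2(aq)]/[HCO3⁻])
log₁₀(0.0219) = -1.660
pH = 5.91 − (-1.660) = 7.57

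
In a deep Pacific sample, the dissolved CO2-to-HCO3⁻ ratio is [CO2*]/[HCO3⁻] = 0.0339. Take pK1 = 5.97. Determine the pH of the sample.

From K1 = [H⁺][HCO3⁻]/[CO2*]:  pH = pK1 − log₁₀([CO2*]/[HCO3⁻])
log₁₀(0.0339) = -1.470
pH = 5.97 − (-1.470) = 7.44

pH = 7.44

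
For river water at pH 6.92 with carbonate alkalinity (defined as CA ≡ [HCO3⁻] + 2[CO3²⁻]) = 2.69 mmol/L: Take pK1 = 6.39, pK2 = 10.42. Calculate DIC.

DIC = 3.48 mmol/L

CA = [HCO3⁻] + 2[CO3²⁻] = (α₁ + 2α₂)·DIC
At pH 6.92: [H⁺]/K1 = 10^-0.53 = 0.29512, K2/[H⁺] = 10^-3.50 = 0.00031623
α₁ = 1/(1 + 0.29512 + 0.00031623) = 1/1.2954 = 0.7719; α₂ = α₁·K2/[H⁺] = 0.0002441
α₁ + 2α₂ = 0.7724
DIC = CA / (α₁ + 2α₂) = 2.69 / 0.7724 = 3.48 mmol/L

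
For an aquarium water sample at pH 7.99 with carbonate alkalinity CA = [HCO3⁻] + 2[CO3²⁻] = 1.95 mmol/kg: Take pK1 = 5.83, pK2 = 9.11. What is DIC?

DIC = 1.83 mmol/kg

CA = [HCO3⁻] + 2[CO3²⁻] = (α₁ + 2α₂)·DIC
At pH 7.99: [H⁺]/K1 = 10^-2.16 = 0.0069183, K2/[H⁺] = 10^-1.12 = 0.075858
α₁ = 1/(1 + 0.0069183 + 0.075858) = 1/1.0828 = 0.9236; α₂ = α₁·K2/[H⁺] = 0.07006
α₁ + 2α₂ = 1.0637
DIC = CA / (α₁ + 2α₂) = 1.95 / 1.0637 = 1.83 mmol/kg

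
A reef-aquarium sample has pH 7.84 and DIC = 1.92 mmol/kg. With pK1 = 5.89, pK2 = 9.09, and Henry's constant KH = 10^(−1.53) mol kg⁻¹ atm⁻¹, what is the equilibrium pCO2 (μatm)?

pCO2 = 684 μatm

α₀ = 1 / (1 + K1/[H⁺] + K1K2/[H⁺]²) = 1 / (1 + 10^+1.95 + 10^+0.70)
   = 1 / (1 + 89.125 + 5.0119) = 1/95.137 = 0.01051
[CO2*] = α₀ × DIC = 0.01051 × 1.92 = 0.02018 mmol/kg
pCO2 = [CO2*]/KH = 2.018×10^-5 / 2.951×10^-2 = 684 μatm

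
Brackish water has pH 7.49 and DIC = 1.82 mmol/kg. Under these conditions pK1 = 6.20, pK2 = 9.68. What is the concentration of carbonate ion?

α₂ = 1 / (1 + [H⁺]/K2 + [H⁺]²/(K1K2)) = 1 / (1 + 10^+2.19 + 10^+0.90)
   = 1 / (1 + 154.88 + 7.9433) = 1/163.82 = 0.006104
[CO3²⁻] = α₂ × DIC = 0.006104 × 1.82 = 0.0111 mmol/kg = 11.1 μmol/kg

[CO3²⁻] = 11.1 μmol/kg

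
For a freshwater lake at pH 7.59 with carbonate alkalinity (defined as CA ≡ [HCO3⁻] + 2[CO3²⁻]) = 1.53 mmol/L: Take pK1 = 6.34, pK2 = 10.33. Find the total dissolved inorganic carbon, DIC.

DIC = 1.61 mmol/L

CA = [HCO3⁻] + 2[CO3²⁻] = (α₁ + 2α₂)·DIC
At pH 7.59: [H⁺]/K1 = 10^-1.25 = 0.056234, K2/[H⁺] = 10^-2.74 = 0.0018197
α₁ = 1/(1 + 0.056234 + 0.0018197) = 1/1.0581 = 0.9451; α₂ = α₁·K2/[H⁺] = 0.001720
α₁ + 2α₂ = 0.9486
DIC = CA / (α₁ + 2α₂) = 1.53 / 0.9486 = 1.61 mmol/L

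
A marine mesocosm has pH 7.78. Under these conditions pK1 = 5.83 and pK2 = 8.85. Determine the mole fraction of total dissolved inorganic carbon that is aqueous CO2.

α₀ = 0.0102

α₀ = 1 / (1 + K1/[H⁺] + K1K2/[H⁺]²) = 1 / (1 + 10^+1.95 + 10^+0.88)
   = 1 / (1 + 89.125 + 7.5858) = 1/97.711 = 0.01023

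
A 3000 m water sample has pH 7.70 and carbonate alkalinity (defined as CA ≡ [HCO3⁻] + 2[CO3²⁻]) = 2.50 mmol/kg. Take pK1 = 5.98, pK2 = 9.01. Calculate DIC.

DIC = 2.43 mmol/kg

CA = [HCO3⁻] + 2[CO3²⁻] = (α₁ + 2α₂)·DIC
At pH 7.70: [H⁺]/K1 = 10^-1.72 = 0.019055, K2/[H⁺] = 10^-1.31 = 0.048978
α₁ = 1/(1 + 0.019055 + 0.048978) = 1/1.0680 = 0.9363; α₂ = α₁·K2/[H⁺] = 0.04586
α₁ + 2α₂ = 1.0280
DIC = CA / (α₁ + 2α₂) = 2.50 / 1.0280 = 2.43 mmol/kg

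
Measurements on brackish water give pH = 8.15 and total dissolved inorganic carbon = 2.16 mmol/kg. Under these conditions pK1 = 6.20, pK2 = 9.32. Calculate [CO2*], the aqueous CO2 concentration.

[CO2*] = 0.0225 mmol/kg

α₀ = 1 / (1 + K1/[H⁺] + K1K2/[H⁺]²) = 1 / (1 + 10^+1.95 + 10^+0.78)
   = 1 / (1 + 89.125 + 6.0256) = 1/96.151 = 0.01040
[CO2*] = α₀ × DIC = 0.01040 × 2.16 = 0.0225 mmol/kg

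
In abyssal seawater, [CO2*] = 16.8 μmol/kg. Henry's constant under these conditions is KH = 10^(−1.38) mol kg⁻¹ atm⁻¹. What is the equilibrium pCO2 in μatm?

pCO2 = 403 μatm

KH = 10^(−1.38) = 4.169×10^-2 mol kg⁻¹ atm⁻¹
pCO2 = [CO2*]/KH = 16.8×10^-6 / 4.169×10^-2 = 4.03×10^-4 atm = 403 μatm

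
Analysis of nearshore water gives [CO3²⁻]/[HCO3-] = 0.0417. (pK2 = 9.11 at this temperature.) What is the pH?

From K2 = [H⁺][CO3²⁻]/[HCO3-]:  pH = pK2 + log₁₀([CO3²⁻]/[HCO3-])
log₁₀(0.0417) = -1.380
pH = 9.11 + (-1.380) = 7.73

pH = 7.73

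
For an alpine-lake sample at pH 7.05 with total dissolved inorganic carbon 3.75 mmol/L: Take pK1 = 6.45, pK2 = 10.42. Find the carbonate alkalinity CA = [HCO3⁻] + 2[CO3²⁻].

CA = [HCO3⁻] + 2[CO3²⁻] = (α₁ + 2α₂)·DIC
At pH 7.05: [H⁺]/K1 = 10^-0.60 = 0.25119, K2/[H⁺] = 10^-3.37 = 0.00042658
α₁ = 1/(1 + 0.25119 + 0.00042658) = 1/1.2516 = 0.7990; α₂ = α₁·K2/[H⁺] = 0.0003408
α₁ + 2α₂ = 0.7996
CA = 0.7996 × 3.75 = 3.00 mmol/L

CA = 3.00 mmol/L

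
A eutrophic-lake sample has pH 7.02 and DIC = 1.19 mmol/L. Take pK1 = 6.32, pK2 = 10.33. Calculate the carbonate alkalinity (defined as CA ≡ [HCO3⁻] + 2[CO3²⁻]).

CA = 0.993 mmol/L

CA = [HCO3⁻] + 2[CO3²⁻] = (α₁ + 2α₂)·DIC
At pH 7.02: [H⁺]/K1 = 10^-0.70 = 0.19953, K2/[H⁺] = 10^-3.31 = 0.00048978
α₁ = 1/(1 + 0.19953 + 0.00048978) = 1/1.2000 = 0.8333; α₂ = α₁·K2/[H⁺] = 0.0004081
α₁ + 2α₂ = 0.8341
CA = 0.8341 × 1.19 = 0.993 mmol/L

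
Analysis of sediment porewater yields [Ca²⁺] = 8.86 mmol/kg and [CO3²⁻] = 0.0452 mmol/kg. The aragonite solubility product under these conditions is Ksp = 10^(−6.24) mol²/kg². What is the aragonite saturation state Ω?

Ksp = 10^(−6.24) = 5.754×10^-7
Ω = [Ca²⁺][CO3²⁻]/Ksp = (8.86×10^-3)(0.0452×10^-3) / 5.754×10^-7 = 0.696

Ω = 0.696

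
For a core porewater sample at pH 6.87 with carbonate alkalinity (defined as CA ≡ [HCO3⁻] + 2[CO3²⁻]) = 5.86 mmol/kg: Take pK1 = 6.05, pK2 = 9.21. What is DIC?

DIC = 6.71 mmol/kg

CA = [HCO3⁻] + 2[CO3²⁻] = (α₁ + 2α₂)·DIC
At pH 6.87: [H⁺]/K1 = 10^-0.82 = 0.15136, K2/[H⁺] = 10^-2.34 = 0.0045709
α₁ = 1/(1 + 0.15136 + 0.0045709) = 1/1.1559 = 0.8651; α₂ = α₁·K2/[H⁺] = 0.003954
α₁ + 2α₂ = 0.8730
DIC = CA / (α₁ + 2α₂) = 5.86 / 0.8730 = 6.71 mmol/kg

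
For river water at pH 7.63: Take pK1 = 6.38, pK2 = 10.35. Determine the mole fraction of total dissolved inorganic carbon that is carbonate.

α₂ = 1 / (1 + [H⁺]/K2 + [H⁺]²/(K1K2)) = 1 / (1 + 10^+2.72 + 10^+1.47)
   = 1 / (1 + 524.81 + 29.512) = 1/555.32 = 0.001801

α₂ = 0.00180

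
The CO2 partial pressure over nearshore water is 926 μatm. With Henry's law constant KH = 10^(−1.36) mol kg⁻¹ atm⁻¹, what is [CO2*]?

KH = 10^(−1.36) = 4.365×10^-2 mol kg⁻¹ atm⁻¹
[CO2*] = KH · pCO2 = 4.365×10^-2 × 926×10^-6 atm = 4.04×10^-5 mol/kg

[CO2*] = 40.4 μmol/kg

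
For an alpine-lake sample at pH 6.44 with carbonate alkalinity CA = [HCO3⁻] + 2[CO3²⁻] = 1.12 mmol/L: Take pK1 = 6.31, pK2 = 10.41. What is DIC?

DIC = 1.95 mmol/L

CA = [HCO3⁻] + 2[CO3²⁻] = (α₁ + 2α₂)·DIC
At pH 6.44: [H⁺]/K1 = 10^-0.13 = 0.74131, K2/[H⁺] = 10^-3.97 = 0.00010715
α₁ = 1/(1 + 0.74131 + 0.00010715) = 1/1.7414 = 0.5742; α₂ = α₁·K2/[H⁺] = 6.153×10^-5
α₁ + 2α₂ = 0.5744
DIC = CA / (α₁ + 2α₂) = 1.12 / 0.5744 = 1.95 mmol/L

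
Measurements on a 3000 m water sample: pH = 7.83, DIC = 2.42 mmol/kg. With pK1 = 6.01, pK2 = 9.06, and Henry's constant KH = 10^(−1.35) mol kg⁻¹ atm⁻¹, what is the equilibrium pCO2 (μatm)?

α₀ = 1 / (1 + K1/[H⁺] + K1K2/[H⁺]²) = 1 / (1 + 10^+1.82 + 10^+0.59)
   = 1 / (1 + 66.069 + 3.8905) = 1/70.960 = 0.01409
[CO2*] = α₀ × DIC = 0.01409 × 2.42 = 0.03410 mmol/kg
pCO2 = [CO2*]/KH = 3.410×10^-5 / 4.467×10^-2 = 763 μatm

pCO2 = 763 μatm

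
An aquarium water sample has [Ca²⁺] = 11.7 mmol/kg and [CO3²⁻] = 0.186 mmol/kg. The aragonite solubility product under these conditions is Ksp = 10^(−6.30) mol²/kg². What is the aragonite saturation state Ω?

Ω = 4.34

Ksp = 10^(−6.30) = 5.012×10^-7
Ω = [Ca²⁺][CO3²⁻]/Ksp = (11.7×10^-3)(0.186×10^-3) / 5.012×10^-7 = 4.34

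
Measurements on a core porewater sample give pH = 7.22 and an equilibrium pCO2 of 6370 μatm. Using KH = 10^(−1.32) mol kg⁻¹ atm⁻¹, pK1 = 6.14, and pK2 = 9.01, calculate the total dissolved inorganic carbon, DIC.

[CO2*] = KH · pCO2 = 10^(−1.32) × 6370×10^-6 = 3.049×10^-4 mol/kg
α₀ = 1/(1 + K1/[H⁺] + K1K2/[H⁺]²) = 1/(1 + 10^+1.08 + 10^-0.71) = 0.07566
DIC = [CO2*]/α₀ = 3.049×10^-4 / 0.07566 = 4.03 mmol/kg

DIC = 4.03 mmol/kg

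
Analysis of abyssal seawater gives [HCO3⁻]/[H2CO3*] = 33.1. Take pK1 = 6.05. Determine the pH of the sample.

pH = 7.57

From K1 = [H⁺][HCO3⁻]/[H2CO3*]:  pH = pK1 + log₁₀([HCO3⁻]/[H2CO3*])
log₁₀(33.1) = +1.520
pH = 6.05 + (+1.520) = 7.57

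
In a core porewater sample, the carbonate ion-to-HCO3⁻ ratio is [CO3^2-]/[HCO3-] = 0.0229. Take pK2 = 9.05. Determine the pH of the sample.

pH = 7.41

From K2 = [H⁺][CO3^2-]/[HCO3-]:  pH = pK2 + log₁₀([CO3^2-]/[HCO3-])
log₁₀(0.0229) = -1.640
pH = 9.05 + (-1.640) = 7.41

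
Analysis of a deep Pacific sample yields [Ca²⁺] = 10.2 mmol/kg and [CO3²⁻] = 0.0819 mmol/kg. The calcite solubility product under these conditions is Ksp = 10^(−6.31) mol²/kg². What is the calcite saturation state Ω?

Ksp = 10^(−6.31) = 4.898×10^-7
Ω = [Ca²⁺][CO3²⁻]/Ksp = (10.2×10^-3)(0.0819×10^-3) / 4.898×10^-7 = 1.71

Ω = 1.71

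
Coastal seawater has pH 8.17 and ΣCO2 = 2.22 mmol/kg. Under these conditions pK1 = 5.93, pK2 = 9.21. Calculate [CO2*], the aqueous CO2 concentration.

α₀ = 1 / (1 + K1/[H⁺] + K1K2/[H⁺]²) = 1 / (1 + 10^+2.24 + 10^+1.20)
   = 1 / (1 + 173.78 + 15.849) = 1/190.63 = 0.005246
[CO2*] = α₀ × DIC = 0.005246 × 2.22 = 0.0116 mmol/kg = 11.6 μmol/kg

[CO2*] = 11.6 μmol/kg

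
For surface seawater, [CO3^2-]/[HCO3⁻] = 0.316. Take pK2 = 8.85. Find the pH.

From K2 = [H⁺][CO3^2-]/[HCO3⁻]:  pH = pK2 + log₁₀([CO3^2-]/[HCO3⁻])
log₁₀(0.316) = -0.500
pH = 8.85 + (-0.500) = 8.35

pH = 8.35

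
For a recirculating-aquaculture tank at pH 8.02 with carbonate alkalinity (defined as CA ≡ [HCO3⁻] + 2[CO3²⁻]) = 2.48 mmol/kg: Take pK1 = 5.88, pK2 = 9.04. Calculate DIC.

CA = [HCO3⁻] + 2[CO3²⁻] = (α₁ + 2α₂)·DIC
At pH 8.02: [H⁺]/K1 = 10^-2.14 = 0.0072444, K2/[H⁺] = 10^-1.02 = 0.095499
α₁ = 1/(1 + 0.0072444 + 0.095499) = 1/1.1027 = 0.9068; α₂ = α₁·K2/[H⁺] = 0.08660
α₁ + 2α₂ = 1.0800
DIC = CA / (α₁ + 2α₂) = 2.48 / 1.0800 = 2.30 mmol/kg

DIC = 2.30 mmol/kg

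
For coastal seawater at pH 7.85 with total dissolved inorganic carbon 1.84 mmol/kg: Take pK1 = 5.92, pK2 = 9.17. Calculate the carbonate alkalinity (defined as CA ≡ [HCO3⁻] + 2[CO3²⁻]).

CA = [HCO3⁻] + 2[CO3²⁻] = (α₁ + 2α₂)·DIC
At pH 7.85: [H⁺]/K1 = 10^-1.93 = 0.011749, K2/[H⁺] = 10^-1.32 = 0.047863
α₁ = 1/(1 + 0.011749 + 0.047863) = 1/1.0596 = 0.9437; α₂ = α₁·K2/[H⁺] = 0.04517
α₁ + 2α₂ = 1.0341
CA = 1.0341 × 1.84 = 1.90 mmol/kg

CA = 1.90 mmol/kg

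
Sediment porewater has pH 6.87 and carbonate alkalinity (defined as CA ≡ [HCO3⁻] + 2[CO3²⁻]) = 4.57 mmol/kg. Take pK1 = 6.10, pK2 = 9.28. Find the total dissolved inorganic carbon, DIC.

DIC = 5.32 mmol/kg

CA = [HCO3⁻] + 2[CO3²⁻] = (α₁ + 2α₂)·DIC
At pH 6.87: [H⁺]/K1 = 10^-0.77 = 0.16982, K2/[H⁺] = 10^-2.41 = 0.0038905
α₁ = 1/(1 + 0.16982 + 0.0038905) = 1/1.1737 = 0.8520; α₂ = α₁·K2/[H⁺] = 0.003315
α₁ + 2α₂ = 0.8586
DIC = CA / (α₁ + 2α₂) = 4.57 / 0.8586 = 5.32 mmol/kg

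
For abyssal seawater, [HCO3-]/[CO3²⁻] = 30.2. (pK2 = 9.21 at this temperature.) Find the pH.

From K2 = [H⁺][CO3²⁻]/[HCO3-]:  pH = pK2 − log₁₀([HCO3-]/[CO3²⁻])
log₁₀(30.2) = +1.480
pH = 9.21 − (+1.480) = 7.73

pH = 7.73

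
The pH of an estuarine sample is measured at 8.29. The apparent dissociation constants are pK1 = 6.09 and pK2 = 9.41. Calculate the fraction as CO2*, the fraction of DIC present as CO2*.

α₀ = 1 / (1 + K1/[H⁺] + K1K2/[H⁺]²) = 1 / (1 + 10^+2.20 + 10^+1.08)
   = 1 / (1 + 158.49 + 12.023) = 1/171.51 = 0.005830

α₀ = 0.00583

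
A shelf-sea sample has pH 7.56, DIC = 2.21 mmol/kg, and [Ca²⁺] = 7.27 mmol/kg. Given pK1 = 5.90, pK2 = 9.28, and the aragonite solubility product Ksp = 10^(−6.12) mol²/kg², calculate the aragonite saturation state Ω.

α₂ = 1 / (1 + [H⁺]/K2 + [H⁺]²/(K1K2)) = 1 / (1 + 10^+1.72 + 10^+0.06)
   = 1 / (1 + 52.481 + 1.1482) = 1/54.629 = 0.01831
[CO3²⁻] = α₂ × DIC = 0.01831 × 2.21 = 0.04045 mmol/kg
Ksp = 10^(−6.12) = 7.586×10^-7
Ω = [Ca²⁺][CO3²⁻]/Ksp = (7.27×10^-3)(4.045×10^-5) / 7.586×10^-7 = 0.388

Ω = 0.388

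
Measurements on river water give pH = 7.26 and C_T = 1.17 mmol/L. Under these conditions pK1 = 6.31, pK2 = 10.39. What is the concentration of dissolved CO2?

α₀ = 1 / (1 + K1/[H⁺] + K1K2/[H⁺]²) = 1 / (1 + 10^+0.95 + 10^-2.18)
   = 1 / (1 + 8.9125 + 0.0066069) = 1/9.9191 = 0.1008
[CO2*] = α₀ × DIC = 0.1008 × 1.17 = 0.118 mmol/L

[CO2*] = 0.118 mmol/L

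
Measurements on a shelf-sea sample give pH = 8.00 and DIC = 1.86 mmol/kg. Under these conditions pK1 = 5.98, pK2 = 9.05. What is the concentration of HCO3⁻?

α₁ = 1 / (1 + [H⁺]/K1 + K2/[H⁺]) = 1 / (1 + 10^-2.02 + 10^-1.05)
   = 1 / (1 + 0.0095499 + 0.089125) = 1/1.0987 = 0.9102
[HCO3⁻] = α₁ × DIC = 0.9102 × 1.86 = 1.69 mmol/kg

[HCO3⁻] = 1.69 mmol/kg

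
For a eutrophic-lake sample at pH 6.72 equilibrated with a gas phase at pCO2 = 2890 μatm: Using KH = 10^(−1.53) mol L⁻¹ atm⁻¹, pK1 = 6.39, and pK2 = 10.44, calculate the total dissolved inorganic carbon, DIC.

[CO2*] = KH · pCO2 = 10^(−1.53) × 2890×10^-6 = 8.529×10^-5 mol/L
α₀ = 1/(1 + K1/[H⁺] + K1K2/[H⁺]²) = 1/(1 + 10^+0.33 + 10^-3.39) = 0.3186
DIC = [CO2*]/α₀ = 8.529×10^-5 / 0.3186 = 0.268 mmol/L

DIC = 0.268 mmol/L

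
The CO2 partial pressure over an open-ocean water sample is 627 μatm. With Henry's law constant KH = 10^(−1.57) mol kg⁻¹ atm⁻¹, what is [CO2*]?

KH = 10^(−1.57) = 2.692×10^-2 mol kg⁻¹ atm⁻¹
[CO2*] = KH · pCO2 = 2.692×10^-2 × 627×10^-6 atm = 1.69×10^-5 mol/kg

[CO2*] = 16.9 μmol/kg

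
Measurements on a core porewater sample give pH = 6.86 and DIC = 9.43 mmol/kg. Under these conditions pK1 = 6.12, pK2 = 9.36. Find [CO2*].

α₀ = 1 / (1 + K1/[H⁺] + K1K2/[H⁺]²) = 1 / (1 + 10^+0.74 + 10^-1.76)
   = 1 / (1 + 5.4954 + 0.017378) = 1/6.5128 = 0.1535
[CO2*] = α₀ × DIC = 0.1535 × 9.43 = 1.45 mmol/kg

[CO2*] = 1.45 mmol/kg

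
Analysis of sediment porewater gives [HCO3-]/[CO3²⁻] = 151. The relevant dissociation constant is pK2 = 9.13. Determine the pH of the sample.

pH = 6.95

From K2 = [H⁺][CO3²⁻]/[HCO3-]:  pH = pK2 − log₁₀([HCO3-]/[CO3²⁻])
log₁₀(151) = +2.179
pH = 9.13 − (+2.179) = 6.95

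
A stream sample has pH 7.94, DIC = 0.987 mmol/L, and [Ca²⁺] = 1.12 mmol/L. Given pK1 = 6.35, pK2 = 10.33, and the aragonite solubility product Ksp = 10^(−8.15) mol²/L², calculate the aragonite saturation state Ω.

α₂ = 1 / (1 + [H⁺]/K2 + [H⁺]²/(K1K2)) = 1 / (1 + 10^+2.39 + 10^+0.80)
   = 1 / (1 + 245.47 + 6.3096) = 1/252.78 = 0.003956
[CO3²⁻] = α₂ × DIC = 0.003956 × 0.987 = 0.003905 mmol/L = 3.905 μmol/L
Ksp = 10^(−8.15) = 7.079×10^-9
Ω = [Ca²⁺][CO3²⁻]/Ksp = (1.12×10^-3)(3.905×10^-6) / 7.079×10^-9 = 0.618

Ω = 0.618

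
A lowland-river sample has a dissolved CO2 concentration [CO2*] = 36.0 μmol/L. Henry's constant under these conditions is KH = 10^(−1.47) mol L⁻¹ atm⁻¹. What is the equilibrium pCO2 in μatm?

KH = 10^(−1.47) = 3.388×10^-2 mol L⁻¹ atm⁻¹
pCO2 = [CO2*]/KH = 36.0×10^-6 / 3.388×10^-2 = 1.06×10^-3 atm = 1060 μatm

pCO2 = 1060 μatm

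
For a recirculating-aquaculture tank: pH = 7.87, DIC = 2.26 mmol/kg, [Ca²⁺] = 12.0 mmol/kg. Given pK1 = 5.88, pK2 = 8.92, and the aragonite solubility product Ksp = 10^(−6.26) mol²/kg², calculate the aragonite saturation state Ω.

Ω = 4.00

α₂ = 1 / (1 + [H⁺]/K2 + [H⁺]²/(K1K2)) = 1 / (1 + 10^+1.05 + 10^-0.94)
   = 1 / (1 + 11.220 + 0.11482) = 1/12.335 = 0.08107
[CO3²⁻] = α₂ × DIC = 0.08107 × 2.26 = 0.1832 mmol/kg
Ksp = 10^(−6.26) = 5.495×10^-7
Ω = [Ca²⁺][CO3²⁻]/Ksp = (12.0×10^-3)(1.832×10^-4) / 5.495×10^-7 = 4.00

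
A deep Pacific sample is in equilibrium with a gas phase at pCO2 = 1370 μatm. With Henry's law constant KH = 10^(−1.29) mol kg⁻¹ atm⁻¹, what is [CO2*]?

KH = 10^(−1.29) = 5.129×10^-2 mol kg⁻¹ atm⁻¹
[CO2*] = KH · pCO2 = 5.129×10^-2 × 1370×10^-6 atm = 7.03×10^-5 mol/kg

[CO2*] = 70.3 μmol/kg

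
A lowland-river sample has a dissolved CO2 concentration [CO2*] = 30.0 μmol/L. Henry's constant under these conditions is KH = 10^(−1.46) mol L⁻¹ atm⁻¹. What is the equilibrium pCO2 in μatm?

KH = 10^(−1.46) = 3.467×10^-2 mol L⁻¹ atm⁻¹
pCO2 = [CO2*]/KH = 30.0×10^-6 / 3.467×10^-2 = 8.65×10^-4 atm = 865 μatm

pCO2 = 865 μatm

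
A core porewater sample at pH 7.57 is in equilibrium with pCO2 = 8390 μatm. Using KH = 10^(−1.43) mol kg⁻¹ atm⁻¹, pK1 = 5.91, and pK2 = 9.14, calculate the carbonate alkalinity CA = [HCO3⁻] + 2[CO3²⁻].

CA = 15.0 mmol/kg

[CO2*] = KH · pCO2 = 10^(−1.43) × 8390×10^-6 = 3.117×10^-4 mol/kg
α₀ = 1/(1 + K1/[H⁺] + K1K2/[H⁺]²) = 1/(1 + 10^+1.66 + 10^+0.09) = 0.02086
DIC = [CO2*]/α₀ = 3.117×10^-4 / 0.02086 = 14.94 mmol/kg
CA = (α₁ + 2α₂)·DIC = (0.9535 + 2×0.02566) × 14.94 = 15.0 mmol/kg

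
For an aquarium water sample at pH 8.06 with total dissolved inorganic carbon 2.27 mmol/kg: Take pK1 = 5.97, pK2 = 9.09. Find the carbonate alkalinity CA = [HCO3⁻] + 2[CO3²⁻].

CA = 2.45 mmol/kg

CA = [HCO3⁻] + 2[CO3²⁻] = (α₁ + 2α₂)·DIC
At pH 8.06: [H⁺]/K1 = 10^-2.09 = 0.0081283, K2/[H⁺] = 10^-1.03 = 0.093325
α₁ = 1/(1 + 0.0081283 + 0.093325) = 1/1.1015 = 0.9079; α₂ = α₁·K2/[H⁺] = 0.08473
α₁ + 2α₂ = 1.0773
CA = 1.0773 × 2.27 = 2.45 mmol/kg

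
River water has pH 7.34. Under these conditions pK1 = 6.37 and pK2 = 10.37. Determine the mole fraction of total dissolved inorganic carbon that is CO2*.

α₀ = 1 / (1 + K1/[H⁺] + K1K2/[H⁺]²) = 1 / (1 + 10^+0.97 + 10^-2.06)
   = 1 / (1 + 9.3325 + 0.0087096) = 1/10.341 = 0.09670

α₀ = 0.0967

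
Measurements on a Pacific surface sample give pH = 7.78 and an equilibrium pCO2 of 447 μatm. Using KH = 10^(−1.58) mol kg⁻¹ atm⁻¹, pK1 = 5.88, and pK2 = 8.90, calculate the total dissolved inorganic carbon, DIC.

DIC = 1.02 mmol/kg

[CO2*] = KH · pCO2 = 10^(−1.58) × 447×10^-6 = 1.176×10^-5 mol/kg
α₀ = 1/(1 + K1/[H⁺] + K1K2/[H⁺]²) = 1/(1 + 10^+1.90 + 10^+0.78) = 0.01157
DIC = [CO2*]/α₀ = 1.176×10^-5 / 0.01157 = 1.02 mmol/kg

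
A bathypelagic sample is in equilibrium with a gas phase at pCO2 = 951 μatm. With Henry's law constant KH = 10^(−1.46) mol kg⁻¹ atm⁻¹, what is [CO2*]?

[CO2*] = 33.0 μmol/kg

KH = 10^(−1.46) = 3.467×10^-2 mol kg⁻¹ atm⁻¹
[CO2*] = KH · pCO2 = 3.467×10^-2 × 951×10^-6 atm = 3.30×10^-5 mol/kg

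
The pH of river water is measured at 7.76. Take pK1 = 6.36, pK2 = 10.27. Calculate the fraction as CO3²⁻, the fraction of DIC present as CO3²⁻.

α₂ = 1 / (1 + [H⁺]/K2 + [H⁺]²/(K1K2)) = 1 / (1 + 10^+2.51 + 10^+1.11)
   = 1 / (1 + 323.59 + 12.882) = 1/337.48 = 0.002963

α₂ = 0.00296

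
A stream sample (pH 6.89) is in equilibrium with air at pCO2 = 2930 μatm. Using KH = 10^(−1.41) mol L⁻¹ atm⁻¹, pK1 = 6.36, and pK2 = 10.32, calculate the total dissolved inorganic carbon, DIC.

[CO2*] = KH · pCO2 = 10^(−1.41) × 2930×10^-6 = 1.140×10^-4 mol/L
α₀ = 1/(1 + K1/[H⁺] + K1K2/[H⁺]²) = 1/(1 + 10^+0.53 + 10^-2.90) = 0.2278
DIC = [CO2*]/α₀ = 1.140×10^-4 / 0.2278 = 0.500 mmol/L

DIC = 0.500 mmol/L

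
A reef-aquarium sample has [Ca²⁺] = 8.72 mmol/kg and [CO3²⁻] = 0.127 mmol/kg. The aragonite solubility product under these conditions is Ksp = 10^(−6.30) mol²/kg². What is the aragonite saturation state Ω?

Ω = 2.21

Ksp = 10^(−6.30) = 5.012×10^-7
Ω = [Ca²⁺][CO3²⁻]/Ksp = (8.72×10^-3)(0.127×10^-3) / 5.012×10^-7 = 2.21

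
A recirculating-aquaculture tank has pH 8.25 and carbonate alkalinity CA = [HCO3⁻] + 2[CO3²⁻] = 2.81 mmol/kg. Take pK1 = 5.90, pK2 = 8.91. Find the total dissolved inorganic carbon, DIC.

CA = [HCO3⁻] + 2[CO3²⁻] = (α₁ + 2α₂)·DIC
At pH 8.25: [H⁺]/K1 = 10^-2.35 = 0.0044668, K2/[H⁺] = 10^-0.66 = 0.21878
α₁ = 1/(1 + 0.0044668 + 0.21878) = 1/1.2232 = 0.8175; α₂ = α₁·K2/[H⁺] = 0.1788
α₁ + 2α₂ = 1.1752
DIC = CA / (α₁ + 2α₂) = 2.81 / 1.1752 = 2.39 mmol/kg

DIC = 2.39 mmol/kg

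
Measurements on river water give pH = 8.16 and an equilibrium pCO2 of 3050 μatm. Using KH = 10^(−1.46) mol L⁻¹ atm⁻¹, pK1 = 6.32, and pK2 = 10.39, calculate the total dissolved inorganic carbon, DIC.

[CO2*] = KH · pCO2 = 10^(−1.46) × 3050×10^-6 = 1.058×10^-4 mol/L
α₀ = 1/(1 + K1/[H⁺] + K1K2/[H⁺]²) = 1/(1 + 10^+1.84 + 10^-0.39) = 0.01417
DIC = [CO2*]/α₀ = 1.058×10^-4 / 0.01417 = 7.47 mmol/L

DIC = 7.47 mmol/L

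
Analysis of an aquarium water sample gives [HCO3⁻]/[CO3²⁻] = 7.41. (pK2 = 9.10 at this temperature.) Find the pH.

pH = 8.23

From K2 = [H⁺][CO3²⁻]/[HCO3⁻]:  pH = pK2 − log₁₀([HCO3⁻]/[CO3²⁻])
log₁₀(7.41) = +0.870
pH = 9.10 − (+0.870) = 8.23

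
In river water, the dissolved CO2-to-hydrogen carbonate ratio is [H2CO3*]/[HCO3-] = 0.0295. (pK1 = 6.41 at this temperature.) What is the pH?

From K1 = [H⁺][HCO3-]/[H2CO3*]:  pH = pK1 − log₁₀([H2CO3*]/[HCO3-])
log₁₀(0.0295) = -1.530
pH = 6.41 − (-1.530) = 7.94

pH = 7.94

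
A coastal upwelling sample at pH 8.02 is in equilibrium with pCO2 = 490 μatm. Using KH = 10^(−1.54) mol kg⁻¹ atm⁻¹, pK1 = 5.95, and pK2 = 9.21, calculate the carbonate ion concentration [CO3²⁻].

[CO2*] = KH · pCO2 = 10^(−1.54) × 490×10^-6 = 1.413×10^-5 mol/kg
α₀ = 1/(1 + K1/[H⁺] + K1K2/[H⁺]²) = 1/(1 + 10^+2.07 + 10^+0.88) = 0.007932
DIC = [CO2*]/α₀ = 1.413×10^-5 / 0.007932 = 1.782 mmol/kg
[CO3²⁻] = α₂·DIC; α₂ = 0.06017, so [CO3²⁻] = 0.06017 × 1.782 = 0.107 mmol/kg

[CO3²⁻] = 0.107 mmol/kg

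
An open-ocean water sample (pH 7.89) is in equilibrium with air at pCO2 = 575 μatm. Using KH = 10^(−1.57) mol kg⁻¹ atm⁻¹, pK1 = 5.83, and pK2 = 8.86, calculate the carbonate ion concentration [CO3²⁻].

[CO3²⁻] = 0.190 mmol/kg

[CO2*] = KH · pCO2 = 10^(−1.57) × 575×10^-6 = 1.548×10^-5 mol/kg
α₀ = 1/(1 + K1/[H⁺] + K1K2/[H⁺]²) = 1/(1 + 10^+2.06 + 10^+1.09) = 0.007805
DIC = [CO2*]/α₀ = 1.548×10^-5 / 0.007805 = 1.983 mmol/kg
[CO3²⁻] = α₂·DIC; α₂ = 0.09603, so [CO3²⁻] = 0.09603 × 1.983 = 0.190 mmol/kg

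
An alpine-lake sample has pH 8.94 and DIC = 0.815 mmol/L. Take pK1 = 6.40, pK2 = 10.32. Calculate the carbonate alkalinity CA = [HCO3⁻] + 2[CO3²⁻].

CA = 0.845 mmol/L

CA = [HCO3⁻] + 2[CO3²⁻] = (α₁ + 2α₂)·DIC
At pH 8.94: [H⁺]/K1 = 10^-2.54 = 0.0028840, K2/[H⁺] = 10^-1.38 = 0.041687
α₁ = 1/(1 + 0.0028840 + 0.041687) = 1/1.0446 = 0.9573; α₂ = α₁·K2/[H⁺] = 0.03991
α₁ + 2α₂ = 1.0371
CA = 1.0371 × 0.815 = 0.845 mmol/L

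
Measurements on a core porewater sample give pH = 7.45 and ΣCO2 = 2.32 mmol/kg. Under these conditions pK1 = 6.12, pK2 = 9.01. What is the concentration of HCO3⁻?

α₁ = 1 / (1 + [H⁺]/K1 + K2/[H⁺]) = 1 / (1 + 10^-1.33 + 10^-1.56)
   = 1 / (1 + 0.046774 + 0.027542) = 1/1.0743 = 0.9308
[HCO3⁻] = α₁ × DIC = 0.9308 × 2.32 = 2.16 mmol/kg

[HCO3⁻] = 2.16 mmol/kg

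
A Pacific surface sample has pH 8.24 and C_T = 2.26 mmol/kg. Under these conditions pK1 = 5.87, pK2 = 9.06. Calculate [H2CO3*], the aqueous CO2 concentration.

α₀ = 1 / (1 + K1/[H⁺] + K1K2/[H⁺]²) = 1 / (1 + 10^+2.37 + 10^+1.55)
   = 1 / (1 + 234.42 + 35.481) = 1/270.90 = 0.003691
[CO2*] = α₀ × DIC = 0.003691 × 2.26 = 0.00834 mmol/kg = 8.34 μmol/kg

[CO2*] = 8.34 μmol/kg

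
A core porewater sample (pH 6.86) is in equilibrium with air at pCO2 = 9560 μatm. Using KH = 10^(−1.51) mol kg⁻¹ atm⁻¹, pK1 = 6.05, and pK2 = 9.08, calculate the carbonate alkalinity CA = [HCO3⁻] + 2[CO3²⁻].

CA = 1.93 mmol/kg

[CO2*] = KH · pCO2 = 10^(−1.51) × 9560×10^-6 = 2.954×10^-4 mol/kg
α₀ = 1/(1 + K1/[H⁺] + K1K2/[H⁺]²) = 1/(1 + 10^+0.81 + 10^-1.41) = 0.1334
DIC = [CO2*]/α₀ = 2.954×10^-4 / 0.1334 = 2.214 mmol/kg
CA = (α₁ + 2α₂)·DIC = (0.8614 + 2×0.005190) × 2.214 = 1.93 mmol/kg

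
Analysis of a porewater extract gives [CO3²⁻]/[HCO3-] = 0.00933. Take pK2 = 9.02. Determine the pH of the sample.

pH = 6.99

From K2 = [H⁺][CO3²⁻]/[HCO3-]:  pH = pK2 + log₁₀([CO3²⁻]/[HCO3-])
log₁₀(0.00933) = -2.030
pH = 9.02 + (-2.030) = 6.99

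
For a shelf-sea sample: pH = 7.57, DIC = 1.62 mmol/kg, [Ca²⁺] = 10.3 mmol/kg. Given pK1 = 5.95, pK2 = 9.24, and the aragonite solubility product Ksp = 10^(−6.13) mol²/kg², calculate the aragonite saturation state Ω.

α₂ = 1 / (1 + [H⁺]/K2 + [H⁺]²/(K1K2)) = 1 / (1 + 10^+1.67 + 10^+0.05)
   = 1 / (1 + 46.774 + 1.1220) = 1/48.896 = 0.02045
[CO3²⁻] = α₂ × DIC = 0.02045 × 1.62 = 0.03313 mmol/kg
Ksp = 10^(−6.13) = 7.413×10^-7
Ω = [Ca²⁺][CO3²⁻]/Ksp = (10.3×10^-3)(3.313×10^-5) / 7.413×10^-7 = 0.460

Ω = 0.460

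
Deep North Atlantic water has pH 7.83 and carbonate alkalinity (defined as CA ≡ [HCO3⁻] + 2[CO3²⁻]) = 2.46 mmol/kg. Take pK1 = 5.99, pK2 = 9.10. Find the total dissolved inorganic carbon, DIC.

DIC = 2.37 mmol/kg

CA = [HCO3⁻] + 2[CO3²⁻] = (α₁ + 2α₂)·DIC
At pH 7.83: [H⁺]/K1 = 10^-1.84 = 0.014454, K2/[H⁺] = 10^-1.27 = 0.053703
α₁ = 1/(1 + 0.014454 + 0.053703) = 1/1.0682 = 0.9362; α₂ = α₁·K2/[H⁺] = 0.05028
α₁ + 2α₂ = 1.0367
DIC = CA / (α₁ + 2α₂) = 2.46 / 1.0367 = 2.37 mmol/kg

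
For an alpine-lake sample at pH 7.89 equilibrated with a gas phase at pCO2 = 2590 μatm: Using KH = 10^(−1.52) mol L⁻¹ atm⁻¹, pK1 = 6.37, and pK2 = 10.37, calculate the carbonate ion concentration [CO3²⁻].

[CO2*] = KH · pCO2 = 10^(−1.52) × 2590×10^-6 = 7.822×10^-5 mol/L
α₀ = 1/(1 + K1/[H⁺] + K1K2/[H⁺]²) = 1/(1 + 10^+1.52 + 10^-0.96) = 0.02922
DIC = [CO2*]/α₀ = 7.822×10^-5 / 0.02922 = 2.677 mmol/L
[CO3²⁻] = α₂·DIC; α₂ = 0.003204, so [CO3²⁻] = 0.003204 × 2.677 = 0.00858 mmol/L = 8.58 μmol/L

[CO3²⁻] = 8.58 μmol/L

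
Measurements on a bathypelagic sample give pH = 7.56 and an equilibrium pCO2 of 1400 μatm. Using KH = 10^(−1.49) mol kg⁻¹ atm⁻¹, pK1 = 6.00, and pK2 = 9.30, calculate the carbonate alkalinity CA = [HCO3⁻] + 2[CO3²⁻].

CA = 1.70 mmol/kg

[CO2*] = KH · pCO2 = 10^(−1.49) × 1400×10^-6 = 4.530×10^-5 mol/kg
α₀ = 1/(1 + K1/[H⁺] + K1K2/[H⁺]²) = 1/(1 + 10^+1.56 + 10^-0.18) = 0.02634
DIC = [CO2*]/α₀ = 4.530×10^-5 / 0.02634 = 1.720 mmol/kg
CA = (α₁ + 2α₂)·DIC = (0.9563 + 2×0.01740) × 1.720 = 1.70 mmol/kg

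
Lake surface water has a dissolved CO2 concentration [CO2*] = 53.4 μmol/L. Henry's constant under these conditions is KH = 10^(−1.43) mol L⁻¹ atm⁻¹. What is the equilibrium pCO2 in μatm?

pCO2 = 1440 μatm

KH = 10^(−1.43) = 3.715×10^-2 mol L⁻¹ atm⁻¹
pCO2 = [CO2*]/KH = 53.4×10^-6 / 3.715×10^-2 = 1.44×10^-3 atm = 1440 μatm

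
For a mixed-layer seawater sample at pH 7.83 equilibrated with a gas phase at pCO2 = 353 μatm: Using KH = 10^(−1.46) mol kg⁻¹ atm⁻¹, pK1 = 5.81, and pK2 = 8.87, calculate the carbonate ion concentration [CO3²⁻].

[CO3²⁻] = 0.117 mmol/kg

[CO2*] = KH · pCO2 = 10^(−1.46) × 353×10^-6 = 1.224×10^-5 mol/kg
α₀ = 1/(1 + K1/[H⁺] + K1K2/[H⁺]²) = 1/(1 + 10^+2.02 + 10^+0.98) = 0.008676
DIC = [CO2*]/α₀ = 1.224×10^-5 / 0.008676 = 1.411 mmol/kg
[CO3²⁻] = α₂·DIC; α₂ = 0.08285, so [CO3²⁻] = 0.08285 × 1.411 = 0.117 mmol/kg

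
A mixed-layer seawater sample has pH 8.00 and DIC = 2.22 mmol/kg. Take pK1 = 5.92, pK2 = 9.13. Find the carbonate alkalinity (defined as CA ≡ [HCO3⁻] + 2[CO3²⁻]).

CA = [HCO3⁻] + 2[CO3²⁻] = (α₁ + 2α₂)·DIC
At pH 8.00: [H⁺]/K1 = 10^-2.08 = 0.0083176, K2/[H⁺] = 10^-1.13 = 0.074131
α₁ = 1/(1 + 0.0083176 + 0.074131) = 1/1.0824 = 0.9238; α₂ = α₁·K2/[H⁺] = 0.06848
α₁ + 2α₂ = 1.0608
CA = 1.0608 × 2.22 = 2.35 mmol/kg

CA = 2.35 mmol/kg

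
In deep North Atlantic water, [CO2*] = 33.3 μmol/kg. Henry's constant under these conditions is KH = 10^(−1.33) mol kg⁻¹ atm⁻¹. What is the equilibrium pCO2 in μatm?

pCO2 = 712 μatm

KH = 10^(−1.33) = 4.677×10^-2 mol kg⁻¹ atm⁻¹
pCO2 = [CO2*]/KH = 33.3×10^-6 / 4.677×10^-2 = 7.12×10^-4 atm = 712 μatm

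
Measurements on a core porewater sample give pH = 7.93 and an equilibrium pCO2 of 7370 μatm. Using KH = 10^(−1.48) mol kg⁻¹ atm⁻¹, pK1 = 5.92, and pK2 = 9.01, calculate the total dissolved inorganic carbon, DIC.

[CO2*] = KH · pCO2 = 10^(−1.48) × 7370×10^-6 = 2.440×10^-4 mol/kg
α₀ = 1/(1 + K1/[H⁺] + K1K2/[H⁺]²) = 1/(1 + 10^+2.01 + 10^+0.93) = 0.008941
DIC = [CO2*]/α₀ = 2.440×10^-4 / 0.008941 = 27.3 mmol/kg

DIC = 27.3 mmol/kg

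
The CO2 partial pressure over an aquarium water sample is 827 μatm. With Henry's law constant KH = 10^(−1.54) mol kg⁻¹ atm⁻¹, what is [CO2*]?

KH = 10^(−1.54) = 2.884×10^-2 mol kg⁻¹ atm⁻¹
[CO2*] = KH · pCO2 = 2.884×10^-2 × 827×10^-6 atm = 2.39×10^-5 mol/kg

[CO2*] = 23.9 μmol/kg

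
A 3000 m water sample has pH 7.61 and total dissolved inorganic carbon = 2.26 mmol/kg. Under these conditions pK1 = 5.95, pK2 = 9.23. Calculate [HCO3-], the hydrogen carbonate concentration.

[HCO3⁻] = 2.16 mmol/kg

α₁ = 1 / (1 + [H⁺]/K1 + K2/[H⁺]) = 1 / (1 + 10^-1.66 + 10^-1.62)
   = 1 / (1 + 0.021878 + 0.023988) = 1/1.0459 = 0.9561
[HCO3⁻] = α₁ × DIC = 0.9561 × 2.26 = 2.16 mmol/kg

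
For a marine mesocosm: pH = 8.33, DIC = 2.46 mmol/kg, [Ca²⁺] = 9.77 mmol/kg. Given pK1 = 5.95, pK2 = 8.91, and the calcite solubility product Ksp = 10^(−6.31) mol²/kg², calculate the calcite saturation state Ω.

α₂ = 1 / (1 + [H⁺]/K2 + [H⁺]²/(K1K2)) = 1 / (1 + 10^+0.58 + 10^-1.80)
   = 1 / (1 + 3.8019 + 0.015849) = 1/4.8177 = 0.2076
[CO3²⁻] = α₂ × DIC = 0.2076 × 2.46 = 0.5106 mmol/kg
Ksp = 10^(−6.31) = 4.898×10^-7
Ω = [Ca²⁺][CO3²⁻]/Ksp = (9.77×10^-3)(5.106×10^-4) / 4.898×10^-7 = 10.2

Ω = 10.2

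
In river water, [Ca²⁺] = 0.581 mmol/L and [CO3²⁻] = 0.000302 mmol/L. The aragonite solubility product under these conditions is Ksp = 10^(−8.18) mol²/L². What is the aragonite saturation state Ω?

Ω = 0.0266

Ksp = 10^(−8.18) = 6.607×10^-9
Ω = [Ca²⁺][CO3²⁻]/Ksp = (0.581×10^-3)(0.000302×10^-3) / 6.607×10^-9 = 0.0266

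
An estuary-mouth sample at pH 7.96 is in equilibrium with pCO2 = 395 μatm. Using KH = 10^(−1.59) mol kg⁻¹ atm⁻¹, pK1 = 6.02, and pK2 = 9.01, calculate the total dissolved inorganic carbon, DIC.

[CO2*] = KH · pCO2 = 10^(−1.59) × 395×10^-6 = 1.015×10^-5 mol/kg
α₀ = 1/(1 + K1/[H⁺] + K1K2/[H⁺]²) = 1/(1 + 10^+1.94 + 10^+0.89) = 0.01043
DIC = [CO2*]/α₀ = 1.015×10^-5 / 0.01043 = 0.973 mmol/kg

DIC = 0.973 mmol/kg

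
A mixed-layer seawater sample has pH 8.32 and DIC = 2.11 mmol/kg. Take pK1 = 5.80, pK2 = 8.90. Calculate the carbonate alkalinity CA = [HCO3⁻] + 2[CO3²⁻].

CA = [HCO3⁻] + 2[CO3²⁻] = (α₁ + 2α₂)·DIC
At pH 8.32: [H⁺]/K1 = 10^-2.52 = 0.0030200, K2/[H⁺] = 10^-0.58 = 0.26303
α₁ = 1/(1 + 0.0030200 + 0.26303) = 1/1.2660 = 0.7899; α₂ = α₁·K2/[H⁺] = 0.2078
α₁ + 2α₂ = 1.2054
CA = 1.2054 × 2.11 = 2.54 mmol/kg

CA = 2.54 mmol/kg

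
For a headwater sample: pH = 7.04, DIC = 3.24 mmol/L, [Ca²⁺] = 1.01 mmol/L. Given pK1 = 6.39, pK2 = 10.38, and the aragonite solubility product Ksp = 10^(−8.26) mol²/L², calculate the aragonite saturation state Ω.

Ω = 0.222

α₂ = 1 / (1 + [H⁺]/K2 + [H⁺]²/(K1K2)) = 1 / (1 + 10^+3.34 + 10^+2.69)
   = 1 / (1 + 2187.8 + 489.78) = 1/2678.5 = 0.0003733
[CO3²⁻] = α₂ × DIC = 0.0003733 × 3.24 = 0.001210 mmol/L = 1.210 μmol/L
Ksp = 10^(−8.26) = 5.495×10^-9
Ω = [Ca²⁺][CO3²⁻]/Ksp = (1.01×10^-3)(1.210×10^-6) / 5.495×10^-9 = 0.222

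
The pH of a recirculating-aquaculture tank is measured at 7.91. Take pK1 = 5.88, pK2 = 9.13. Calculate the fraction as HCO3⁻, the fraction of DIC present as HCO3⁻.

α₁ = 0.935

α₁ = 1 / (1 + [H⁺]/K1 + K2/[H⁺]) = 1 / (1 + 10^-2.03 + 10^-1.22)
   = 1 / (1 + 0.0093325 + 0.060256) = 1/1.0696 = 0.9349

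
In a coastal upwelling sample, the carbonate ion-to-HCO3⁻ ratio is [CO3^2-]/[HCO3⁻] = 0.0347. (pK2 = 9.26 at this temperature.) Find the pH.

From K2 = [H⁺][CO3^2-]/[HCO3⁻]:  pH = pK2 + log₁₀([CO3^2-]/[HCO3⁻])
log₁₀(0.0347) = -1.460
pH = 9.26 + (-1.460) = 7.80

pH = 7.80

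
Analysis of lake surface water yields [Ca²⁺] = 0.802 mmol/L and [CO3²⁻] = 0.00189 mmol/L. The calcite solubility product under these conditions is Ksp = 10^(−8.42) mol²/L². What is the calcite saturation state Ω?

Ksp = 10^(−8.42) = 3.802×10^-9
Ω = [Ca²⁺][CO3²⁻]/Ksp = (0.802×10^-3)(0.00189×10^-3) / 3.802×10^-9 = 0.399

Ω = 0.399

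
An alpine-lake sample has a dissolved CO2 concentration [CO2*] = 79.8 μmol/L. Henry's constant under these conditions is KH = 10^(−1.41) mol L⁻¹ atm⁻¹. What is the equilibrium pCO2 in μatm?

KH = 10^(−1.41) = 3.890×10^-2 mol L⁻¹ atm⁻¹
pCO2 = [CO2*]/KH = 79.8×10^-6 / 3.890×10^-2 = 2.05×10^-3 atm = 2050 μatm

pCO2 = 2050 μatm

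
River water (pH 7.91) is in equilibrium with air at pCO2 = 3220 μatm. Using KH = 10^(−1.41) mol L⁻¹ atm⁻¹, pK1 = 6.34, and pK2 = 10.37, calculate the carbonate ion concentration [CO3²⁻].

[CO3²⁻] = 16.1 μmol/L

[CO2*] = KH · pCO2 = 10^(−1.41) × 3220×10^-6 = 1.253×10^-4 mol/L
α₀ = 1/(1 + K1/[H⁺] + K1K2/[H⁺]²) = 1/(1 + 10^+1.57 + 10^-0.89) = 0.02612
DIC = [CO2*]/α₀ = 1.253×10^-4 / 0.02612 = 4.796 mmol/L
[CO3²⁻] = α₂·DIC; α₂ = 0.003365, so [CO3²⁻] = 0.003365 × 4.796 = 0.0161 mmol/L = 16.1 μmol/L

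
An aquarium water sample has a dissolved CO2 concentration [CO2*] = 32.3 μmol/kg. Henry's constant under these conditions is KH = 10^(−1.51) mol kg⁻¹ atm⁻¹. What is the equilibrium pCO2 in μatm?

pCO2 = 1050 μatm

KH = 10^(−1.51) = 3.090×10^-2 mol kg⁻¹ atm⁻¹
pCO2 = [CO2*]/KH = 32.3×10^-6 / 3.090×10^-2 = 1.05×10^-3 atm = 1050 μatm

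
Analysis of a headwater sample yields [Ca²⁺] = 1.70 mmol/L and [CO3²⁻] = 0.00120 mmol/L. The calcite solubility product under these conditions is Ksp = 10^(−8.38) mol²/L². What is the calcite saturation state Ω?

Ω = 0.489

Ksp = 10^(−8.38) = 4.169×10^-9
Ω = [Ca²⁺][CO3²⁻]/Ksp = (1.70×10^-3)(0.00120×10^-3) / 4.169×10^-9 = 0.489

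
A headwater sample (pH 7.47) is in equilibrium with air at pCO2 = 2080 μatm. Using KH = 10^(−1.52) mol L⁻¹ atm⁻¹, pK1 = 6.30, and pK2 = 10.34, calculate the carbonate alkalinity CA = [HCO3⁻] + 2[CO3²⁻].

[CO2*] = KH · pCO2 = 10^(−1.52) × 2080×10^-6 = 6.281×10^-5 mol/L
α₀ = 1/(1 + K1/[H⁺] + K1K2/[H⁺]²) = 1/(1 + 10^+1.17 + 10^-1.70) = 0.06325
DIC = [CO2*]/α₀ = 6.281×10^-5 / 0.06325 = 0.9932 mmol/L
CA = (α₁ + 2α₂)·DIC = (0.9355 + 2×0.001262) × 0.9932 = 0.932 mmol/L

CA = 0.932 mmol/L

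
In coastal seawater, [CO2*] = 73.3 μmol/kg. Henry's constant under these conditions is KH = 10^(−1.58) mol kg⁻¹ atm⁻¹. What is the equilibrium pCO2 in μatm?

KH = 10^(−1.58) = 2.630×10^-2 mol kg⁻¹ atm⁻¹
pCO2 = [CO2*]/KH = 73.3×10^-6 / 2.630×10^-2 = 2.79×10^-3 atm = 2790 μatm

pCO2 = 2790 μatm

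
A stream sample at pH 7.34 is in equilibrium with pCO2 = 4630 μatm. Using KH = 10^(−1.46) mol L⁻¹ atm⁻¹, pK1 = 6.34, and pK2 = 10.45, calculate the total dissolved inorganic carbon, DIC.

[CO2*] = KH · pCO2 = 10^(−1.46) × 4630×10^-6 = 1.605×10^-4 mol/L
α₀ = 1/(1 + K1/[H⁺] + K1K2/[H⁺]²) = 1/(1 + 10^+1.00 + 10^-2.11) = 0.09084
DIC = [CO2*]/α₀ = 1.605×10^-4 / 0.09084 = 1.77 mmol/L

DIC = 1.77 mmol/L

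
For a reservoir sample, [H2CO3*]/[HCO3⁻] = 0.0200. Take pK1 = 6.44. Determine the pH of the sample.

From K1 = [H⁺][HCO3⁻]/[H2CO3*]:  pH = pK1 − log₁₀([H2CO3*]/[HCO3⁻])
log₁₀(0.0200) = -1.699
pH = 6.44 − (-1.699) = 8.14

pH = 8.14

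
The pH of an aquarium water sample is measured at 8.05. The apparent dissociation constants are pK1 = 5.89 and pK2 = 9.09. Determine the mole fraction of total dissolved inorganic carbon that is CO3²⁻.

α₂ = 1 / (1 + [H⁺]/K2 + [H⁺]²/(K1K2)) = 1 / (1 + 10^+1.04 + 10^-1.12)
   = 1 / (1 + 10.965 + 0.075858) = 1/12.041 = 0.08305

α₂ = 0.0831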